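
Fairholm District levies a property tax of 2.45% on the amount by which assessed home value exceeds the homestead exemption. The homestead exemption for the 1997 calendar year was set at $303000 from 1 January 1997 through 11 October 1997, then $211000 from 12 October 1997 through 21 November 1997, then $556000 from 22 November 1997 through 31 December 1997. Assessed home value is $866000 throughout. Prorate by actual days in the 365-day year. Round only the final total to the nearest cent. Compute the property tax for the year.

1 January – 11 October 1997: 284 days, exemption $303000 → ($866000 − $303000) × 2.45% × 284/365 = $10732.4767
12 October – 21 November 1997: 41 days, exemption $211000 → ($866000 − $211000) × 2.45% × 41/365 = $1802.5959
22 November – 31 December 1997: 40 days, exemption $556000 → ($866000 − $556000) × 2.45% × 40/365 = $832.3288
Total = $13367.4014

$13367.40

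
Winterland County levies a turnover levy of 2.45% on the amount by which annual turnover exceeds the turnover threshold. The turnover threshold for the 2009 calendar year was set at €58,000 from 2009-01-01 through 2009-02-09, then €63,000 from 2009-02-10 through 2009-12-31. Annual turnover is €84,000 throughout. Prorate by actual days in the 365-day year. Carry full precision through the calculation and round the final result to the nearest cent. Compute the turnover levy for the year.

2009-01-01 to 2009-02-09: 40 days, exemption €58,000 → (€84,000 − €58,000) × 2.45% × 40/365 = €69.8082
2009-02-10 to 2009-12-31: 325 days, exemption €63,000 → (€84,000 − €63,000) × 2.45% × 325/365 = €458.1164
Total = €527.9247

€527.92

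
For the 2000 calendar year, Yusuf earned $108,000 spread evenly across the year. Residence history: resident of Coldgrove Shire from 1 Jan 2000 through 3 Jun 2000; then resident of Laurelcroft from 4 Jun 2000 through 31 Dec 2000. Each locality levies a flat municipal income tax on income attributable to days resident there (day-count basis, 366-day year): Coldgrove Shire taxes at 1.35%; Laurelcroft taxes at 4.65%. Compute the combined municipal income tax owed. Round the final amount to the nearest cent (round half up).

Coldgrove Shire, 1 Jan – 3 Jun 2000: 155 days → $108,000 × 1.35% × 155/366 = $617.4590
Laurelcroft, 4 Jun – 31 Dec 2000: 211 days → $108,000 × 4.65% × 211/366 = $2,895.1967
Total = $3,512.6557

$3,512.66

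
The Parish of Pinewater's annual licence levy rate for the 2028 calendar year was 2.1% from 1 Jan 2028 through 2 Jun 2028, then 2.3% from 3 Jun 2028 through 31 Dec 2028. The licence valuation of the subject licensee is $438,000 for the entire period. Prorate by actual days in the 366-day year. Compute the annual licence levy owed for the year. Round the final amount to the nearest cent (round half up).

$9,705.41

1 Jan – 2 Jun 2028: 154 days at 2.1% → $438,000 × 2.1% × 154/366 = $3,870.1967
3 Jun – 31 Dec 2028: 212 days at 2.3% → $438,000 × 2.3% × 212/366 = $5,835.2131
Total = $9,705.4098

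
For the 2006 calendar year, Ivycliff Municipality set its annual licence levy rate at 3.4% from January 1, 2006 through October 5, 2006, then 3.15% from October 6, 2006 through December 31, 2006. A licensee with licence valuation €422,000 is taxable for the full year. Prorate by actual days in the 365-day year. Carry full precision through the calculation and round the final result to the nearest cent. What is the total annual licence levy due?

January 1 – October 5, 2006: 278 days at 3.4% → €422,000 × 3.4% × 278/365 = €10,928.0658
October 6 – December 31, 2006: 87 days at 3.15% → €422,000 × 3.15% × 87/365 = €3,168.4685
Total = €14,096.5342

€14,096.53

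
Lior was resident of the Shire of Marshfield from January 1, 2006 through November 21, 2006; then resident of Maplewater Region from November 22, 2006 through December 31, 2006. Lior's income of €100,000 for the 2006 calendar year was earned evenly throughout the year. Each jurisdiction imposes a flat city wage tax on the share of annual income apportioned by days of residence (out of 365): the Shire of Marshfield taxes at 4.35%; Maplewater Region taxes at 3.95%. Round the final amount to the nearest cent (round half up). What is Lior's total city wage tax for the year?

The Shire of Marshfield, January 1 – November 21, 2006: 325 days → €100,000 × 4.35% × 325/365 = €3,873.2877
Maplewater Region, November 22 – December 31, 2006: 40 days → €100,000 × 3.95% × 40/365 = €432.8767
Total = €4,306.1644

€4,306.16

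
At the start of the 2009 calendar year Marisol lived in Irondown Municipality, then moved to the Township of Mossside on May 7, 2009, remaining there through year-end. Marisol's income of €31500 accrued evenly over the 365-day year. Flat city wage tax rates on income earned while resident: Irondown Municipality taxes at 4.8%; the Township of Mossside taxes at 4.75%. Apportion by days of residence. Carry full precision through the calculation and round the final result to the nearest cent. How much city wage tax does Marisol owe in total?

€1501.69

Irondown Municipality, January 1 – May 6, 2009: 126 days → €31500 × 4.8% × 126/365 = €521.9507
The Township of Mossside, May 7 – December 31, 2009: 239 days → €31500 × 4.75% × 239/365 = €979.7363
Total = €1501.6870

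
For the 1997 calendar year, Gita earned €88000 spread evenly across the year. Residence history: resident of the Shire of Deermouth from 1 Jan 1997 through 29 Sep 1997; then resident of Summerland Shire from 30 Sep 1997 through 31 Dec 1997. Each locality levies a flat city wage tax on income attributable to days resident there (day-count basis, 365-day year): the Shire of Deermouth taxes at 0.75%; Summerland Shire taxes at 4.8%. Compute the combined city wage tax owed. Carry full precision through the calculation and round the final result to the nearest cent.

The Shire of Deermouth, 1 Jan – 29 Sep 1997: 272 days → €88000 × 0.75% × 272/365 = €491.8356
Summerland Shire, 30 Sep – 31 Dec 1997: 93 days → €88000 × 4.8% × 93/365 = €1076.2521
Total = €1568.0877

€1568.09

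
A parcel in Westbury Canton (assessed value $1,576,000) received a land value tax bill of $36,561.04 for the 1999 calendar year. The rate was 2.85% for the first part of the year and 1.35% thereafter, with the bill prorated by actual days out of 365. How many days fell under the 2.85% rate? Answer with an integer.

Let d = days at the first rate; then 365 − d days at the second rate.
$1,576,000 × [2.85%·d + 1.35%·(365−d)] / 365 = $36,561.04
Solving gives d = 236, so the new rate took effect on August 25, 1999.

236 days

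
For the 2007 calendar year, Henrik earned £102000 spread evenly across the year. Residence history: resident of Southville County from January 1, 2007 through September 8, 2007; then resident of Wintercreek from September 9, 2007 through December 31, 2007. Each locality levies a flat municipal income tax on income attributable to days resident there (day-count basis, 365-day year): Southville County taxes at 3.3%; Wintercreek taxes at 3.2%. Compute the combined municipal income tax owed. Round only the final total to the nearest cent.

Southville County, January 1 – September 8, 2007: 251 days → £102000 × 3.3% × 251/365 = £2314.7014
Wintercreek, September 9 – December 31, 2007: 114 days → £102000 × 3.2% × 114/365 = £1019.4411
Total = £3334.1425

£3334.14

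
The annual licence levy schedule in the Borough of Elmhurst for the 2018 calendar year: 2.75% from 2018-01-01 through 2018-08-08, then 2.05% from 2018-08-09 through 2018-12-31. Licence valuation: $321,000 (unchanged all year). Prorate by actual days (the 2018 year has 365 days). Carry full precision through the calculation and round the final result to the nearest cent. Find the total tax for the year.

2018-01-01 to 2018-08-08: 220 days at 2.75% → $321,000 × 2.75% × 220/365 = $5,320.6849
2018-08-09 to 2018-12-31: 145 days at 2.05% → $321,000 × 2.05% × 145/365 = $2,614.1712
Total = $7,934.8562

$7,934.86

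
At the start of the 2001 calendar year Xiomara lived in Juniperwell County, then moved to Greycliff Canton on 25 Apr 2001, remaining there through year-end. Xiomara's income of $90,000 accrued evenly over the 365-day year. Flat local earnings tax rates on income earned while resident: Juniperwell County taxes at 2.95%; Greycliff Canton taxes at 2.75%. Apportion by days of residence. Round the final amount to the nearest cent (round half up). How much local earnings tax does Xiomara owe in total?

$2,531.22

Juniperwell County, 1 Jan – 24 Apr 2001: 114 days → $90,000 × 2.95% × 114/365 = $829.2329
Greycliff Canton, 25 Apr – 31 Dec 2001: 251 days → $90,000 × 2.75% × 251/365 = $1,701.9863
Total = $2,531.2192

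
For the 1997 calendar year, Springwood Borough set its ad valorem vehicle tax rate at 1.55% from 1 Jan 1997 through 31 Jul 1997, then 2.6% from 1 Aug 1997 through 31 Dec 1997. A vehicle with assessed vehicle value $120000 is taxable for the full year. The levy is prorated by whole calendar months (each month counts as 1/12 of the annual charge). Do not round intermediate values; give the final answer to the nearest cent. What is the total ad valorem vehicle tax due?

$2385.00

1 Jan – 31 Jul 1997: 7 months at 1.55% → $120000 × 1.55% × 7/12 = $1085.0000
1 Aug – 31 Dec 1997: 5 months at 2.6% → $120000 × 2.6% × 5/12 = $1300.0000
Total = $2385.0000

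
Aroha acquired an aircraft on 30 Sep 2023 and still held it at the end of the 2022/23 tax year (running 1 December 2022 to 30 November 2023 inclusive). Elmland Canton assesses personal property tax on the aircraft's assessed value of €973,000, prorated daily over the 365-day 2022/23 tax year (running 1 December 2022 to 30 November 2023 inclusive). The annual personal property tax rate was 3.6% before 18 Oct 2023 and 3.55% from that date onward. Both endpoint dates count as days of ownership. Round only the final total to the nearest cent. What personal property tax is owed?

€5,891.32

30 Sep – 17 Oct 2023: 18 days at 3.6% → €973,000 × 3.6% × 18/365 = €1,727.4082
18 Oct – 30 Nov 2023: 44 days at 3.55% → €973,000 × 3.55% × 44/365 = €4,163.9068
Total = €5,891.3151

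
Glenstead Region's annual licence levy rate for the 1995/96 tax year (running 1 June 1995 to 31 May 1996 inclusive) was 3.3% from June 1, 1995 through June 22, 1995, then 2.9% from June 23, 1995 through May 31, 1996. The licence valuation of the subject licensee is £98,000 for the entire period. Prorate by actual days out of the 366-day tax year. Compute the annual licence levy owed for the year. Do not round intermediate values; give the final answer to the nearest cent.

June 1 – June 22, 1995: 22 days at 3.3% → £98,000 × 3.3% × 22/366 = £194.3934
June 23, 1995 – May 31, 1996: 344 days at 2.9% → £98,000 × 2.9% × 344/366 = £2,671.1694
Total = £2,865.5628

£2,865.56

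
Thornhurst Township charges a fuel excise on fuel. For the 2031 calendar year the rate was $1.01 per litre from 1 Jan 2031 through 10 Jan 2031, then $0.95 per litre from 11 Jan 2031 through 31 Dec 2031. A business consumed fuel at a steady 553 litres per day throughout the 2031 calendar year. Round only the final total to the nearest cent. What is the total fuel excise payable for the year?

1 Jan – 10 Jan 2031: 10 days × 553 litres/day = 5,530 litres at $1.01/litre → $5,585.30
11 Jan – 31 Dec 2031: 355 days × 553 litres/day = 196,315 litres at $0.95/litre → $186,499.25

$192,084.55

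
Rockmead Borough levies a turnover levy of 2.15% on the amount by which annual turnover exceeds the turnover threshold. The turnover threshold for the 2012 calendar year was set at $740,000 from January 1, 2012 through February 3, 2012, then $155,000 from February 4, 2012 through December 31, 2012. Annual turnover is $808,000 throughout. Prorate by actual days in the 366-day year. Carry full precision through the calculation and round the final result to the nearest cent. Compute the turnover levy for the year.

$12,871.10

January 1 – February 3, 2012: 34 days, exemption $740,000 → ($808,000 − $740,000) × 2.15% × 34/366 = $135.8142
February 4 – December 31, 2012: 332 days, exemption $155,000 → ($808,000 − $155,000) × 2.15% × 332/366 = $12,735.2842
Total = $12,871.0984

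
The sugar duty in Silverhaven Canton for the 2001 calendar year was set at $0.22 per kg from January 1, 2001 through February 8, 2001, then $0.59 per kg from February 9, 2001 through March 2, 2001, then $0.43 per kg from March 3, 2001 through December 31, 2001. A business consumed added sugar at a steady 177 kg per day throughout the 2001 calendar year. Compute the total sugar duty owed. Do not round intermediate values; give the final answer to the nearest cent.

$26,953.56

January 1 – February 8, 2001: 39 days × 177 kg/day = 6,903 kg at $0.22/kg → $1,518.66
February 9 – March 2, 2001: 22 days × 177 kg/day = 3,894 kg at $0.59/kg → $2,297.46
March 3 – December 31, 2001: 304 days × 177 kg/day = 53,808 kg at $0.43/kg → $23,137.44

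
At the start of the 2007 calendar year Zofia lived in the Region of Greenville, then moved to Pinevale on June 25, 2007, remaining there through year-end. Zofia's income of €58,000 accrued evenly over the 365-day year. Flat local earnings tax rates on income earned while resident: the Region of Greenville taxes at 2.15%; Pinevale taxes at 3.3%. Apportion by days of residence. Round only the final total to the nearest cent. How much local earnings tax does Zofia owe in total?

The Region of Greenville, January 1 – June 24, 2007: 175 days → €58,000 × 2.15% × 175/365 = €597.8767
Pinevale, June 25 – December 31, 2007: 190 days → €58,000 × 3.3% × 190/365 = €996.3288
Total = €1,594.2055

€1,594.21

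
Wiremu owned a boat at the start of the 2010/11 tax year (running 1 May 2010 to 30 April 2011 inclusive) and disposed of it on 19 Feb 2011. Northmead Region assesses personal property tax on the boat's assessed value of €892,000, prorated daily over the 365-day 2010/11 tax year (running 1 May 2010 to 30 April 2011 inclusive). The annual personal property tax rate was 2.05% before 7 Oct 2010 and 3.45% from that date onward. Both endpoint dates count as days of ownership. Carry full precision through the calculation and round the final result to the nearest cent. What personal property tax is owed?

€19,432.16

1 May – 6 Oct 2010: 159 days at 2.05% → €892,000 × 2.05% × 159/365 = €7,965.6822
7 Oct 2010 – 19 Feb 2011: 136 days at 3.45% → €892,000 × 3.45% × 136/365 = €11,466.4767
Total = €19,432.1589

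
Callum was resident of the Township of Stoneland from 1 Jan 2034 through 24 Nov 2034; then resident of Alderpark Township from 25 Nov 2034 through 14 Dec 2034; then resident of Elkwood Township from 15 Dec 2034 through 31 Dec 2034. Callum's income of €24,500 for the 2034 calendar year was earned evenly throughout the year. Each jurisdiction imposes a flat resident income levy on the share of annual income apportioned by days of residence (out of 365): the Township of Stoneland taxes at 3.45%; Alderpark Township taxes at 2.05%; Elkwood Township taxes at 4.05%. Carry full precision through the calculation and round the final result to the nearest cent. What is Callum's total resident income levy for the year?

The Township of Stoneland, 1 Jan – 24 Nov 2034: 328 days → €24,500 × 3.45% × 328/365 = €759.5671
Alderpark Township, 25 Nov – 14 Dec 2034: 20 days → €24,500 × 2.05% × 20/365 = €27.5205
Elkwood Township, 15 Dec – 31 Dec 2034: 17 days → €24,500 × 4.05% × 17/365 = €46.2144
Total = €833.3021

€833.30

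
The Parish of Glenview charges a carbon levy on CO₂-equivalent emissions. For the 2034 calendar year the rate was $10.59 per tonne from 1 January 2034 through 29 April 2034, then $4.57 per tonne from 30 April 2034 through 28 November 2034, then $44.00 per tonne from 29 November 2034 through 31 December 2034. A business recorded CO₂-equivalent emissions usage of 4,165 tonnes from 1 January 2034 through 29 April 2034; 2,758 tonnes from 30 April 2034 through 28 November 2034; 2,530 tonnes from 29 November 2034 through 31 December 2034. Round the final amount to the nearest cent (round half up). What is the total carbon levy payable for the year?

1 January – 29 April 2034: 4,165 tonnes at $10.59/tonne → $44107.35
30 April – 28 November 2034: 2,758 tonnes at $4.57/tonne → $12604.06
29 November – 31 December 2034: 2,530 tonnes at $44.00/tonne → $111320.00

$168031.41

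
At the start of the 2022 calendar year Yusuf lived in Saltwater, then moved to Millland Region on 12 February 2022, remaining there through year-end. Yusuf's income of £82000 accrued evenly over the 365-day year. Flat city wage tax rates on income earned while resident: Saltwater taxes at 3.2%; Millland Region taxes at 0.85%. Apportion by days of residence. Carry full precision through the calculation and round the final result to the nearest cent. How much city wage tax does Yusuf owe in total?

Saltwater, 1 January – 11 February 2022: 42 days → £82000 × 3.2% × 42/365 = £301.9397
Millland Region, 12 February – 31 December 2022: 323 days → £82000 × 0.85% × 323/365 = £616.7973
Total = £918.7370

£918.74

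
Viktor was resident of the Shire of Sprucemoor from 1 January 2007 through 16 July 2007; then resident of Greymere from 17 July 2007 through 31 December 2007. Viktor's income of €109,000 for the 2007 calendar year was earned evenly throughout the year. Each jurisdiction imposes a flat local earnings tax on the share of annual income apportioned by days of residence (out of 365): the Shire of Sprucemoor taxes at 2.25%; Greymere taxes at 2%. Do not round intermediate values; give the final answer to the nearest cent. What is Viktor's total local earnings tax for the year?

€2,327.08

The Shire of Sprucemoor, 1 January – 16 July 2007: 197 days → €109,000 × 2.25% × 197/365 = €1,323.6781
Greymere, 17 July – 31 December 2007: 168 days → €109,000 × 2% × 168/365 = €1,003.3973
Total = €2,327.0753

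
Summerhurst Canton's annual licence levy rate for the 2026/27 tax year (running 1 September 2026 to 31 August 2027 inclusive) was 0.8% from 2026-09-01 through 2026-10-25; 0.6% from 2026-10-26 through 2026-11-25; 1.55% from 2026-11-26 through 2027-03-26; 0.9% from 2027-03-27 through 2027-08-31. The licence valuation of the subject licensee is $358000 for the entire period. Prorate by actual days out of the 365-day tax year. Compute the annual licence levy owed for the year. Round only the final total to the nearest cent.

2026-09-01 to 2026-10-25: 55 days at 0.8% → $358000 × 0.8% × 55/365 = $431.5616
2026-10-26 to 2026-11-25: 31 days at 0.6% → $358000 × 0.6% × 31/365 = $182.4329
2026-11-26 to 2027-03-26: 121 days at 1.55% → $358000 × 1.55% × 121/365 = $1839.5315
2027-03-27 to 2027-08-31: 158 days at 0.9% → $358000 × 0.9% × 158/365 = $1394.7288
Total = $3848.2548

$3848.25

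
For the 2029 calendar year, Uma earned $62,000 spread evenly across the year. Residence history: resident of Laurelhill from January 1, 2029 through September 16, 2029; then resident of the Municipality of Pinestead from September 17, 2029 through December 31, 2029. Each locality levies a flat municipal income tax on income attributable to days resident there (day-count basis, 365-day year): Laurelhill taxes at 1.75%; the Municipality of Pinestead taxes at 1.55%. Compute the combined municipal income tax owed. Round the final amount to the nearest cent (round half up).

$1,048.99

Laurelhill, January 1 – September 16, 2029: 259 days → $62,000 × 1.75% × 259/365 = $769.9041
The Municipality of Pinestead, September 17 – December 31, 2029: 106 days → $62,000 × 1.55% × 106/365 = $279.0849
Total = $1,048.9890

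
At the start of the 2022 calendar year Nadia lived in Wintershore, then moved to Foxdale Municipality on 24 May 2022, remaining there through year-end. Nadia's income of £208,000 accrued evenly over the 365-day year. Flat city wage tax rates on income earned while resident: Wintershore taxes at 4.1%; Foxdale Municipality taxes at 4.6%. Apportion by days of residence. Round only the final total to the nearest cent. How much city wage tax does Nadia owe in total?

£9,160.55

Wintershore, 1 January – 23 May 2022: 143 days → £208,000 × 4.1% × 143/365 = £3,341.1068
Foxdale Municipality, 24 May – 31 December 2022: 222 days → £208,000 × 4.6% × 222/365 = £5,819.4411
Total = £9,160.5479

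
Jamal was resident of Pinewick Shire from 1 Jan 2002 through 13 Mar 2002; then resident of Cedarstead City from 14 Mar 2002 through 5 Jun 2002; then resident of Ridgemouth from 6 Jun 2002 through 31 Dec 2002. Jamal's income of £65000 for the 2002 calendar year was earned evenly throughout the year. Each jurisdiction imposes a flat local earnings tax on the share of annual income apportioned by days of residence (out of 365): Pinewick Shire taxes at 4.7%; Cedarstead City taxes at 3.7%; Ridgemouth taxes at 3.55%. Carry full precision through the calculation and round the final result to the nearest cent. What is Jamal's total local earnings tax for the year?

£2477.39

Pinewick Shire, 1 Jan – 13 Mar 2002: 72 days → £65000 × 4.7% × 72/365 = £602.6301
Cedarstead City, 14 Mar – 5 Jun 2002: 84 days → £65000 × 3.7% × 84/365 = £553.4795
Ridgemouth, 6 Jun – 31 Dec 2002: 209 days → £65000 × 3.55% × 209/365 = £1321.2808
Total = £2477.3904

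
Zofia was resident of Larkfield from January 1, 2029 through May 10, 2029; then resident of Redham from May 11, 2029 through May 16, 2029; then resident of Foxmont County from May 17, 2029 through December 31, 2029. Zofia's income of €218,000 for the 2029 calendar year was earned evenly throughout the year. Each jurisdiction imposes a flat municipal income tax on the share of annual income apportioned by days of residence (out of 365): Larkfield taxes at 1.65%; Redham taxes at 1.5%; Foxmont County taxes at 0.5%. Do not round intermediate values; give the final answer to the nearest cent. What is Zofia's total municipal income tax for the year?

€2,018.74

Larkfield, January 1 – May 10, 2029: 130 days → €218,000 × 1.65% × 130/365 = €1,281.1233
Redham, May 11 – May 16, 2029: 6 days → €218,000 × 1.5% × 6/365 = €53.7534
Foxmont County, May 17 – December 31, 2029: 229 days → €218,000 × 0.5% × 229/365 = €683.8630
Total = €2,018.7397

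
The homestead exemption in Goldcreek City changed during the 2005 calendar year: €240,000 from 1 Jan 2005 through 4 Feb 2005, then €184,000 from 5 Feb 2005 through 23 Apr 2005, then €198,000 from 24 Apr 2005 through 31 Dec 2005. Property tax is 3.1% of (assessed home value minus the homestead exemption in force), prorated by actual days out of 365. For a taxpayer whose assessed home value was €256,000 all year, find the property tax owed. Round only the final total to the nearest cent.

€1,765.90

1 Jan – 4 Feb 2005: 35 days, exemption €240,000 → (€256,000 − €240,000) × 3.1% × 35/365 = €47.5616
5 Feb – 23 Apr 2005: 78 days, exemption €184,000 → (€256,000 − €184,000) × 3.1% × 78/365 = €476.9753
24 Apr – 31 Dec 2005: 252 days, exemption €198,000 → (€256,000 − €198,000) × 3.1% × 252/365 = €1,241.3589
Total = €1,765.8959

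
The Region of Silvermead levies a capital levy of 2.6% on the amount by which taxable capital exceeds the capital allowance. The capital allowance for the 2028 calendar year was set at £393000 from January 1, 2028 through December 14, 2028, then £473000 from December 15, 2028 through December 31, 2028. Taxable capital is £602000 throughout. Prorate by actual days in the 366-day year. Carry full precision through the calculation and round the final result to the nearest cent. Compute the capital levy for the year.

£5337.39

January 1 – December 14, 2028: 349 days, exemption £393000 → (£602000 − £393000) × 2.6% × 349/366 = £5181.6011
December 15 – December 31, 2028: 17 days, exemption £473000 → (£602000 − £473000) × 2.6% × 17/366 = £155.7869
Total = £5337.3880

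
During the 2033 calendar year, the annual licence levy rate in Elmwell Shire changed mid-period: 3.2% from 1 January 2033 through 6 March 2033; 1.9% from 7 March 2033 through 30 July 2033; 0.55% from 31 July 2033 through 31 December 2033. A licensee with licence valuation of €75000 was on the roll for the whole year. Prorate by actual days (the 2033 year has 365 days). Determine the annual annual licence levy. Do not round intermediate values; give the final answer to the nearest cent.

€1171.44

1 January – 6 March 2033: 65 days at 3.2% → €75000 × 3.2% × 65/365 = €427.3973
7 March – 30 July 2033: 146 days at 1.9% → €75000 × 1.9% × 146/365 = €570.0000
31 July – 31 December 2033: 154 days at 0.55% → €75000 × 0.55% × 154/365 = €174.0411
Total = €1171.4384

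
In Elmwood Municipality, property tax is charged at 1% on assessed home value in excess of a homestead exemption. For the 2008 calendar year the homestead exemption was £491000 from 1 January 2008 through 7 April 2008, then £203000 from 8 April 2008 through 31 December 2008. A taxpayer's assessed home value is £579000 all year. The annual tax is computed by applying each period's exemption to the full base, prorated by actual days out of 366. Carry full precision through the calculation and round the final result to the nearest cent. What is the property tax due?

1 January – 7 April 2008: 98 days, exemption £491000 → (£579000 − £491000) × 1% × 98/366 = £235.6284
8 April – 31 December 2008: 268 days, exemption £203000 → (£579000 − £203000) × 1% × 268/366 = £2753.2240
Total = £2988.8525

£2988.85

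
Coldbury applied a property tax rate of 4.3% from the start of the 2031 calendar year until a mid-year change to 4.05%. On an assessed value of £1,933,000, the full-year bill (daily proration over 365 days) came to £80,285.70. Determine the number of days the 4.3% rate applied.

151 days

Let d = days at the first rate; then 365 − d days at the second rate.
£1,933,000 × [4.3%·d + 4.05%·(365−d)] / 365 = £80,285.70
Solving gives d = 151, so the new rate took effect on 1 June 2031.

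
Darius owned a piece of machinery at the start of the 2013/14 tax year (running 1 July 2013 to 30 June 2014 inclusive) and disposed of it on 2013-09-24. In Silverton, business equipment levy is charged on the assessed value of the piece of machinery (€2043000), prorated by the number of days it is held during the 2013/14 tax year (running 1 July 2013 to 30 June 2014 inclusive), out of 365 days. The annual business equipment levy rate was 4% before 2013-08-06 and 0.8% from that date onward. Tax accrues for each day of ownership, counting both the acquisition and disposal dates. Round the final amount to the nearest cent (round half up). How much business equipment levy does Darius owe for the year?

2013-07-01 to 2013-08-05: 36 days at 4% → €2043000 × 4% × 36/365 = €8060.0548
2013-08-06 to 2013-09-24: 50 days at 0.8% → €2043000 × 0.8% × 50/365 = €2238.9041
Total = €10298.9589

€10298.96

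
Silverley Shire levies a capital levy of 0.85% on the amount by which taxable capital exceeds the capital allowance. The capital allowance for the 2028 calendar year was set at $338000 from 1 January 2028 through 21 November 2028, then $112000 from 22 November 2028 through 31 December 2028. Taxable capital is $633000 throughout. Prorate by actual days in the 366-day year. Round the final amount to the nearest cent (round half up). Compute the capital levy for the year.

$2717.45

1 January – 21 November 2028: 326 days, exemption $338000 → ($633000 − $338000) × 0.85% × 326/366 = $2233.4563
22 November – 31 December 2028: 40 days, exemption $112000 → ($633000 − $112000) × 0.85% × 40/366 = $483.9891
Total = $2717.4454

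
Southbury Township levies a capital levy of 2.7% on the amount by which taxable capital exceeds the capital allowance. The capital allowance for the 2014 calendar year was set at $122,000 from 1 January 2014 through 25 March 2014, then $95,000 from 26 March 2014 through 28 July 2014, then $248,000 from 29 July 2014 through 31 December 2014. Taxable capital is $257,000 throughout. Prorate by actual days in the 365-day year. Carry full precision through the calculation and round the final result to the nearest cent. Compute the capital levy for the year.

$2,440.65

1 January – 25 March 2014: 84 days, exemption $122,000 → ($257,000 − $122,000) × 2.7% × 84/365 = $838.8493
26 March – 28 July 2014: 125 days, exemption $95,000 → ($257,000 − $95,000) × 2.7% × 125/365 = $1,497.9452
29 July – 31 December 2014: 156 days, exemption $248,000 → ($257,000 − $248,000) × 2.7% × 156/365 = $103.8575
Total = $2,440.6521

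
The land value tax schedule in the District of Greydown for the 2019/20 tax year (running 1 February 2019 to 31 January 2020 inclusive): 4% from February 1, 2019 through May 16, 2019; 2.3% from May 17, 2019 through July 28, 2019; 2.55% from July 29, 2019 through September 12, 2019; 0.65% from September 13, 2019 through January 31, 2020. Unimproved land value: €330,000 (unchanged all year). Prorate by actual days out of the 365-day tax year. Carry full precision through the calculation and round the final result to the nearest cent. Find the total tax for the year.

€7,204.40

February 1 – May 16, 2019: 105 days at 4% → €330,000 × 4% × 105/365 = €3,797.2603
May 17 – July 28, 2019: 73 days at 2.3% → €330,000 × 2.3% × 73/365 = €1,518.0000
July 29 – September 12, 2019: 46 days at 2.55% → €330,000 × 2.55% × 46/365 = €1,060.5205
September 13, 2019 – January 31, 2020: 141 days at 0.65% → €330,000 × 0.65% × 141/365 = €828.6164
Total = €7,204.3973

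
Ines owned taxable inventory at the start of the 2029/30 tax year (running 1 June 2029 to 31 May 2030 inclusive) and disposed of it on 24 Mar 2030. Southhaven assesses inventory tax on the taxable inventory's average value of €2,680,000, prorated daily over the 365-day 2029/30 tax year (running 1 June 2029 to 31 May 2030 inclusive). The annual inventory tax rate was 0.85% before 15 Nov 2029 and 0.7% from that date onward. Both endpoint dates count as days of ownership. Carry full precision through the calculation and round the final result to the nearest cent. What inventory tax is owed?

€17,104.27

1 Jun – 14 Nov 2029: 167 days at 0.85% → €2,680,000 × 0.85% × 167/365 = €10,422.6301
15 Nov 2029 – 24 Mar 2030: 130 days at 0.7% → €2,680,000 × 0.7% × 130/365 = €6,681.6438
Total = €17,104.2740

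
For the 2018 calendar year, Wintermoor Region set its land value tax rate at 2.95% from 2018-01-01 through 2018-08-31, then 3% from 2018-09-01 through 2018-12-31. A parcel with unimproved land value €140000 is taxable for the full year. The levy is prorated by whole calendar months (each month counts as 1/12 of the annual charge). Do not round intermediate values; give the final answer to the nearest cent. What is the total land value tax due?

€4153.33

2018-01-01 to 2018-08-31: 8 months at 2.95% → €140000 × 2.95% × 8/12 = €2753.3333
2018-09-01 to 2018-12-31: 4 months at 3% → €140000 × 3% × 4/12 = €1400.0000
Total = €4153.3333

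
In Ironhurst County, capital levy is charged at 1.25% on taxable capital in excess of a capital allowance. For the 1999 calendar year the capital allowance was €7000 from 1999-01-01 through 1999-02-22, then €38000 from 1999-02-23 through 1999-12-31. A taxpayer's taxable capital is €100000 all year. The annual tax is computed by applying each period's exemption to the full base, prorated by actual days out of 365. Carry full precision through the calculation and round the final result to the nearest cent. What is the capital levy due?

1999-01-01 to 1999-02-22: 53 days, exemption €7000 → (€100000 − €7000) × 1.25% × 53/365 = €168.8014
1999-02-23 to 1999-12-31: 312 days, exemption €38000 → (€100000 − €38000) × 1.25% × 312/365 = €662.4658
Total = €831.2671

€831.27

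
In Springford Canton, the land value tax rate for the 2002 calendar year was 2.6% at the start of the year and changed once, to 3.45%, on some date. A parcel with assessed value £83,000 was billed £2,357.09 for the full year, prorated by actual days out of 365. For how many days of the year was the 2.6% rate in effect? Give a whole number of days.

Let d = days at the first rate; then 365 − d days at the second rate.
£83,000 × [2.6%·d + 3.45%·(365−d)] / 365 = £2,357.09
Solving gives d = 262, so the new rate took effect on 20 September 2002.

262 days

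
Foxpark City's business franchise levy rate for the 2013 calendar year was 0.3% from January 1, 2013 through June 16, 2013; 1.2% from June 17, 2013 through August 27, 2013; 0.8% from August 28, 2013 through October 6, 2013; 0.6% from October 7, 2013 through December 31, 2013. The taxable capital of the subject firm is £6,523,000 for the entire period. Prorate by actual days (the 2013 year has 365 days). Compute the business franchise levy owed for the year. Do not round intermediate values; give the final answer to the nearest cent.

January 1 – June 16, 2013: 167 days at 0.3% → £6,523,000 × 0.3% × 167/365 = £8,953.4877
June 17 – August 27, 2013: 72 days at 1.2% → £6,523,000 × 1.2% × 72/365 = £15,440.7452
August 28 – October 6, 2013: 40 days at 0.8% → £6,523,000 × 0.8% × 40/365 = £5,718.7945
October 7 – December 31, 2013: 86 days at 0.6% → £6,523,000 × 0.6% × 86/365 = £9,221.5562
Total = £39,334.5836

£39,334.58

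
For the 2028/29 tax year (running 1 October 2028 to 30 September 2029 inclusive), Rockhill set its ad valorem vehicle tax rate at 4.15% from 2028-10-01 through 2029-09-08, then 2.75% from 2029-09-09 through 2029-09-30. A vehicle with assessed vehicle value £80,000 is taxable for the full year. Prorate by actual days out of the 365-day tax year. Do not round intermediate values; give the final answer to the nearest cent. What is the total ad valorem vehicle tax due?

2028-10-01 to 2029-09-08: 343 days at 4.15% → £80,000 × 4.15% × 343/365 = £3,119.8904
2029-09-09 to 2029-09-30: 22 days at 2.75% → £80,000 × 2.75% × 22/365 = £132.6027
Total = £3,252.4932

£3,252.49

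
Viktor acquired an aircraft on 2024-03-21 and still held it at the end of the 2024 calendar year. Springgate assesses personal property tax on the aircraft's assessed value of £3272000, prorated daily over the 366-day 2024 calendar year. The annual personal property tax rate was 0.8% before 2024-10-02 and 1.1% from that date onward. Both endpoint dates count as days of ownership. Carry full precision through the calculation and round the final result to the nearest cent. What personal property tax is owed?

2024-03-21 to 2024-10-01: 195 days at 0.8% → £3272000 × 0.8% × 195/366 = £13946.2295
2024-10-02 to 2024-12-31: 91 days at 1.1% → £3272000 × 1.1% × 91/366 = £8948.8306
Total = £22895.0601

£22895.06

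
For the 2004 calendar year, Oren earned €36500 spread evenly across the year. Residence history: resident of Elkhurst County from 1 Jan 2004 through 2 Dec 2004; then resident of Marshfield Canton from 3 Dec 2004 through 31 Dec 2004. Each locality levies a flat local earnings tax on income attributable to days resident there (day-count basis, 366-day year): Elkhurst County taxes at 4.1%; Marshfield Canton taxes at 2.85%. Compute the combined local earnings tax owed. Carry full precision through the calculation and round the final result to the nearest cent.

€1460.35

Elkhurst County, 1 Jan – 2 Dec 2004: 337 days → €36500 × 4.1% × 337/366 = €1377.9249
Marshfield Canton, 3 Dec – 31 Dec 2004: 29 days → €36500 × 2.85% × 29/366 = €82.4242
Total = €1460.3490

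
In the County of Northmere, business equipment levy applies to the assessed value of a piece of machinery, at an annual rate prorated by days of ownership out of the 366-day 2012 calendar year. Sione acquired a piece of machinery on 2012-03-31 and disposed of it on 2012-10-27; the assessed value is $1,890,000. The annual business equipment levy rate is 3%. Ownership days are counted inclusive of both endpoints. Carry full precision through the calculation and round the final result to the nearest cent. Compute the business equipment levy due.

Days held (2012-03-31 to 2012-10-27): 211 out of 366
Tax = $1,890,000 × 3% × 211/366 = $32,687.7049

$32,687.70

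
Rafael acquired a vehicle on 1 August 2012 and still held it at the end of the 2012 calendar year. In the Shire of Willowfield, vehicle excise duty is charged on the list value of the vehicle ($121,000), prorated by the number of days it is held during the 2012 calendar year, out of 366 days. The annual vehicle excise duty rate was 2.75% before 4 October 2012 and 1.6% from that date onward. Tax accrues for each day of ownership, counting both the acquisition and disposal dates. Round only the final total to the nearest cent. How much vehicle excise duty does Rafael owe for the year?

$1,052.63

1 August – 3 October 2012: 64 days at 2.75% → $121,000 × 2.75% × 64/366 = $581.8579
4 October – 31 December 2012: 89 days at 1.6% → $121,000 × 1.6% × 89/366 = $470.7760
Total = $1,052.6339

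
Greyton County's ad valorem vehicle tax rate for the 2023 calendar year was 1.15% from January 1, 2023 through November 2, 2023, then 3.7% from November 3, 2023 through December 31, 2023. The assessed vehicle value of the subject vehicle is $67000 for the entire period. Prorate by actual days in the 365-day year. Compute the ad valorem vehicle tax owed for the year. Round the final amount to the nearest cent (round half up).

$1046.67

January 1 – November 2, 2023: 306 days at 1.15% → $67000 × 1.15% × 306/365 = $645.9534
November 3 – December 31, 2023: 59 days at 3.7% → $67000 × 3.7% × 59/365 = $400.7151
Total = $1046.6685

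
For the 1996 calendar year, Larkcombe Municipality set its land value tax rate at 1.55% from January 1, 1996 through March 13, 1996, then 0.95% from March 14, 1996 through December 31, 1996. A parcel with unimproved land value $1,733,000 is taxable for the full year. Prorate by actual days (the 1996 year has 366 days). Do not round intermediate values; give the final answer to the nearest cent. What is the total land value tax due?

$18,537.42

January 1 – March 13, 1996: 73 days at 1.55% → $1,733,000 × 1.55% × 73/366 = $5,357.6216
March 14 – December 31, 1996: 293 days at 0.95% → $1,733,000 × 0.95% × 293/366 = $13,179.7964
Total = $18,537.4180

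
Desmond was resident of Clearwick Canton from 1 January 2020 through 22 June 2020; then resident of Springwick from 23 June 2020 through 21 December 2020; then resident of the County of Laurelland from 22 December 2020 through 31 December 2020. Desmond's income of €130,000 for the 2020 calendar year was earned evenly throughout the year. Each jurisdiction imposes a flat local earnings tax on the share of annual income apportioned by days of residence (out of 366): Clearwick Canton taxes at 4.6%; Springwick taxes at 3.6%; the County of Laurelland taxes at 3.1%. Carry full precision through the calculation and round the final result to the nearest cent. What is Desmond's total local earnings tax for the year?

€5,280.27

Clearwick Canton, 1 January – 22 June 2020: 174 days → €130,000 × 4.6% × 174/366 = €2,842.9508
Springwick, 23 June – 21 December 2020: 182 days → €130,000 × 3.6% × 182/366 = €2,327.2131
The County of Laurelland, 22 December – 31 December 2020: 10 days → €130,000 × 3.1% × 10/366 = €110.1093
Total = €5,280.2732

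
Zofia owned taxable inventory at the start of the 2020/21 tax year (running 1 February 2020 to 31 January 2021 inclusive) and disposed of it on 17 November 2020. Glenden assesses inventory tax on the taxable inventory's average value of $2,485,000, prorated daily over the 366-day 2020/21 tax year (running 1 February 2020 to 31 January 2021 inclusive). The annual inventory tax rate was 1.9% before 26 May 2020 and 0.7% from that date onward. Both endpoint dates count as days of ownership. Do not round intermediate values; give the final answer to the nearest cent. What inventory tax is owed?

1 February – 25 May 2020: 115 days at 1.9% → $2,485,000 × 1.9% × 115/366 = $14,835.3142
26 May – 17 November 2020: 176 days at 0.7% → $2,485,000 × 0.7% × 176/366 = $8,364.8087
Total = $23,200.1230

$23,200.12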